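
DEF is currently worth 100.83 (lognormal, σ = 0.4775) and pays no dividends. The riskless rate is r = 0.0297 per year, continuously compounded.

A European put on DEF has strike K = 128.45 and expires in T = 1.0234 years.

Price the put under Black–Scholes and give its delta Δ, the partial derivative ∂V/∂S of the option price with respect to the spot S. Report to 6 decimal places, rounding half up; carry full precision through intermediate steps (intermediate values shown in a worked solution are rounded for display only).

price = 35.384871
Δ = -0.577986

σ√T = 0.4775·√1.0234 = 0.483054
d₁ = (ln(S/K) + (r+σ²/2)T) / (σ√T) = (ln(100.83/128.45) + (0.0297+0.4775²/2)·1.0234) / 0.483054 = (-0.242104 + 0.147066) / 0.483054 = -0.196744
d₂ = d₁ − σ√T = -0.196744 − 0.483054 = -0.679798
e^{−rT} = 0.970062
N(−d₁) = 0.577986,  N(−d₂) = 0.751684
Put price V = K·e^{−rT}·N(−d₂) − S·N(−d₁) = 93.663201 − 58.278331 = 35.384871
Δ = −N(−d₁) = -0.577986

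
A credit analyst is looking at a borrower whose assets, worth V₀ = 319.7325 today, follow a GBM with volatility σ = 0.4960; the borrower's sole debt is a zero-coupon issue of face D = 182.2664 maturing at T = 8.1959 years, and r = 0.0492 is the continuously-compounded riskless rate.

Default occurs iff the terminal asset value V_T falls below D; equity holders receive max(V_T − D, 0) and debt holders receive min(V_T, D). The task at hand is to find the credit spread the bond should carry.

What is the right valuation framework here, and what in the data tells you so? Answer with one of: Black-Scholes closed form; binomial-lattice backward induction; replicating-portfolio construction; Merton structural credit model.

framework: Merton structural credit model

Key observation: assets follow a GBM and default happens iff V_T < 182.2664; valuing claims on that split (equity as a call, risky debt as the residual) is the structural model's definition.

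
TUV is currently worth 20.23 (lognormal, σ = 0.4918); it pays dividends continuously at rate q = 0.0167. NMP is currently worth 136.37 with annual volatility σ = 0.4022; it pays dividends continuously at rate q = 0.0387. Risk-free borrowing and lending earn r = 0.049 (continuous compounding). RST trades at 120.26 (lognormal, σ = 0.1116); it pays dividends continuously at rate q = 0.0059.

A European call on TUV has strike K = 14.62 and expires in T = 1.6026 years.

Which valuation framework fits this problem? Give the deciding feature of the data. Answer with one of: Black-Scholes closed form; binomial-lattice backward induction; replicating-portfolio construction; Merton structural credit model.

framework: Black-Scholes closed form

Key observation: everything needed for the exact continuous-time valuation of the European call on TUV (strike 14.62) is given, and no feature rules the closed form out.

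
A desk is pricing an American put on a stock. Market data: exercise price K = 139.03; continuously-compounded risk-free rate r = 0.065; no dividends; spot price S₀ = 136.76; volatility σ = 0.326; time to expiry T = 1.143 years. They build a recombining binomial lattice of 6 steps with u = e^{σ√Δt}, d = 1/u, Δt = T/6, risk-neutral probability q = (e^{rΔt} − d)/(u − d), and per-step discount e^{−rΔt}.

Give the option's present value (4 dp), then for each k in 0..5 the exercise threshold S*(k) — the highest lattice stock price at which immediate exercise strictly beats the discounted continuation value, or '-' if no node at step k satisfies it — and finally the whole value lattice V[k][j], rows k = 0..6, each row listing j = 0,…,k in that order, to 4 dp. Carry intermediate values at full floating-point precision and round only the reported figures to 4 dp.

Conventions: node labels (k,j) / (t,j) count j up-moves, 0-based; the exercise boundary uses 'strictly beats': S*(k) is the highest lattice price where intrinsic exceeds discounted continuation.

price = 15.9329
boundary = - - 102.8893 89.2433 102.8893 118.6218
tree:
15.9329
24.4686 8.0608
36.1407 13.7698 2.7320
49.7867 22.8117 5.3546 0.2603
61.6228 36.1407 10.4682 0.5358 0.0000
71.8891 49.7867 20.4082 1.1028 0.0000 0.0000
80.7939 61.6228 36.1407 2.2700 0.0000 0.0000 0.0000

params: Δt=0.19050 u=1.15291 d=0.86737 q=0.50812 e^(-rΔt)=0.98769
t_6 payoffs: 80.7939 61.6228 36.1407 2.2700 0.0000 0.0000 0.0000
t_5: node(5,0) S=67.1409 payoff=71.8891 vs cont=70.1782 → 71.8891 [stop]  node(5,1) S=89.2433 payoff=49.7867 vs cont=48.0757 → 49.7867 [stop]  node(5,2) S=118.6218 payoff=20.4082 vs cont=18.6972 → 20.4082 [stop]  node(5,3) S=157.6716 payoff=0.0000 vs cont=1.1028 → 1.1028 [wait]  node(5,4) S=209.5764 payoff=0.0000 vs cont=0.0000 → 0.0000 [wait]  node(5,5) S=278.5680 payoff=0.0000 vs cont=0.0000 → 0.0000 [wait]  ⇒ S*(5)=118.6218
t_4: node(4,0) S=77.4072 payoff=61.6228 vs cont=59.9119 → 61.6228 [stop]  node(4,1) S=102.8893 payoff=36.1407 vs cont=34.4298 → 36.1407 [stop]  node(4,2) S=136.7600 payoff=2.2700 vs cont=10.4682 → 10.4682 [wait]  node(4,3) S=181.7808 payoff=0.0000 vs cont=0.5358 → 0.5358 [wait]  node(4,4) S=241.6222 payoff=0.0000 vs cont=0.0000 → 0.0000 [wait]  ⇒ S*(4)=102.8893
t_3: node(3,0) S=89.2433 payoff=49.7867 vs cont=48.0757 → 49.7867 [stop]  node(3,1) S=118.6218 payoff=20.4082 vs cont=22.8117 → 22.8117 [wait]  node(3,2) S=157.6716 payoff=0.0000 vs cont=5.3546 → 5.3546 [wait]  node(3,3) S=209.5764 payoff=0.0000 vs cont=0.2603 → 0.2603 [wait]  ⇒ S*(3)=89.2433
t_2: node(2,0) S=102.8893 payoff=36.1407 vs cont=35.6360 → 36.1407 [stop]  node(2,1) S=136.7600 payoff=2.2700 vs cont=13.7698 → 13.7698 [wait]  node(2,2) S=181.7808 payoff=0.0000 vs cont=2.7320 → 2.7320 [wait]  ⇒ S*(2)=102.8893
t_1: node(1,0) S=118.6218 payoff=20.4082 vs cont=24.4686 → 24.4686 [wait]  node(1,1) S=157.6716 payoff=0.0000 vs cont=8.0608 → 8.0608 [wait]  ⇒ S*(1)=-
t_0: node(0,0) S=136.7600 payoff=2.2700 vs cont=15.9329 → 15.9329 [wait]  ⇒ S*(0)=-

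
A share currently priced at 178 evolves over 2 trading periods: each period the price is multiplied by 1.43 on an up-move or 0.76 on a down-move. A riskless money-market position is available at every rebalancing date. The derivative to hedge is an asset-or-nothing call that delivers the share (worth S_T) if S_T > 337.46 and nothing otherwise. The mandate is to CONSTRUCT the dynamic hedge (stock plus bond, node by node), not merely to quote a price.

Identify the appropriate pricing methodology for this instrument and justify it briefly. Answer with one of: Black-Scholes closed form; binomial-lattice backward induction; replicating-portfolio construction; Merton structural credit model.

framework: replicating-portfolio construction

Key observation: the deliverable is the dynamic trading strategy on the 2-step tree (spot 178, moves 1.43 and 0.76), so the valuation must go through the node-by-node replicating-portfolio solve.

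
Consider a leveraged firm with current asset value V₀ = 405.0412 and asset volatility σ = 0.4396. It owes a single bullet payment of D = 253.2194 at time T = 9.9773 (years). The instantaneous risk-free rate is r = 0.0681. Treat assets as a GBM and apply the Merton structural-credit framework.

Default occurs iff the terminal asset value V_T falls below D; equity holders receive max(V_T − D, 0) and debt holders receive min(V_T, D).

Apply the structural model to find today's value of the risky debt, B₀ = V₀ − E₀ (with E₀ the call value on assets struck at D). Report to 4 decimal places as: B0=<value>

Equity is a call on the firm's assets struck at D = 253.2194:
d₁ = [ln(V₀/D) + (r + σ²/2)T] / (σ√T)
   = [ln(405.0412/253.2194) + (0.0681 + 0.5·0.4396²)·9.9773] / (0.4396·√9.9773)
   = [0.469732 + 1.643502] / 1.388559 = 1.521890
d₂ = d₁ − σ√T = 1.521890 − 1.388559 = 0.133332
N(d₁) = 0.935982,  N(d₂) = 0.553035,  e^(−rT) = 0.506894
E₀ = V₀·N(d₁) − D·e^(−rT)·N(d₂)
   = 405.0412·0.935982 − 253.2194·0.506894·0.553035 = 308.126251
B₀ = V₀ − E₀ = 405.0412 − 308.126251 = 96.914949

B0=96.9149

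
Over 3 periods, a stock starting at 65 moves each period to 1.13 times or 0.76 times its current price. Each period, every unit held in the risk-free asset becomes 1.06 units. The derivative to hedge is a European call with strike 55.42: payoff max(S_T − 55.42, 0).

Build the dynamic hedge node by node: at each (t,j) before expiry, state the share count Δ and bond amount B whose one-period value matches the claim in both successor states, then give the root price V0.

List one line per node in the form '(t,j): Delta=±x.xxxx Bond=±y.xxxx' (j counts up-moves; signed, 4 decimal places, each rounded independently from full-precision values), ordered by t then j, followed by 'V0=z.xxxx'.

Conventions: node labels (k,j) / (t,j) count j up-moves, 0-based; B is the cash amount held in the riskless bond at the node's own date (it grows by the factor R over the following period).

Since d<R<u, set p* = (R−d)/(u−d) = 0.8108; price each node as the discounted p*-expectation of its children.
At maturity the claim pays: V(3,0)=0.0000, V(3,1)=0.0000, V(3,2)=7.6589, V(3,3)=38.3683
(2,0): S=37.5440. Δ = (V_up−V_dn)/(S_up−S_dn) = (0.0000−0.0000)/(42.4247−28.5334) = 0.0000. V = [p*·0.0000 + (1−p*)·0.0000]/1.06 = 0.0000. B = V − Δ·S = 0.0000.
(2,1): S=55.8220. Δ = (V_up−V_dn)/(S_up−S_dn) = (7.6589−0.0000)/(63.0789−42.4247) = 0.3708. V = [p*·7.6589 + (1−p*)·0.0000]/1.06 = 5.8584. B = V − Δ·S = -14.8412.
(2,2): S=82.9985. Δ = (V_up−V_dn)/(S_up−S_dn) = (38.3683−7.6589)/(93.7883−63.0789) = 1.0000. V = [p*·38.3683 + (1−p*)·7.6589]/1.06 = 30.7155. B = V − Δ·S = -52.2830.
(1,0): S=49.4000. Δ = (V_up−V_dn)/(S_up−S_dn) = (5.8584−0.0000)/(55.8220−37.5440) = 0.3205. V = [p*·5.8584 + (1−p*)·0.0000]/1.06 = 4.4812. B = V − Δ·S = -11.3523.
(1,1): S=73.4500. Δ = (V_up−V_dn)/(S_up−S_dn) = (30.7155−5.8584)/(82.9985−55.8220) = 0.9147. V = [p*·30.7155 + (1−p*)·5.8584]/1.06 = 24.5404. B = V − Δ·S = -42.6410.
(0,0): S=65.0000. Δ = (V_up−V_dn)/(S_up−S_dn) = (24.5404−4.4812)/(73.4500−49.4000) = 0.8341. V = [p*·24.5404 + (1−p*)·4.4812]/1.06 = 19.5711. B = V − Δ·S = -34.6429.
Check: Δ(0,0)·S0 + B(0,0) = 19.5711 = V0.

(0,0): Delta=0.8341 Bond=-34.6429
(1,0): Delta=0.3205 Bond=-11.3523
(1,1): Delta=0.9147 Bond=-42.6410
(2,0): Delta=0.0000 Bond=0.0000
(2,1): Delta=0.3708 Bond=-14.8412
(2,2): Delta=1.0000 Bond=-52.2830
V0=19.5711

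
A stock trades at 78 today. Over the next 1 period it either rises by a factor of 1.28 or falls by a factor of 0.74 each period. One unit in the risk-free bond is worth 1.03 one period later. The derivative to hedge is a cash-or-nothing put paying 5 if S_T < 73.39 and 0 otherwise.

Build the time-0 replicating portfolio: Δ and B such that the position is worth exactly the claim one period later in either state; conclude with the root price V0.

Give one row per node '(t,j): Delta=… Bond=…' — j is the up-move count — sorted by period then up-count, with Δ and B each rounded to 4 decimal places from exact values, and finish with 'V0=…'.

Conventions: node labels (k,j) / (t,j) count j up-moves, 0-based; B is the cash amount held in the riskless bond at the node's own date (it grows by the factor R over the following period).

(0,0): Delta=-0.1187 Bond=11.5067
V0=2.2474

Risk-neutral probability p* = (R−d)/(u−d) = (1.03−0.74)/(1.28−0.74) = 0.5370.
At maturity the claim pays: V(1,0)=5.0000, V(1,1)=0.0000
(0,0): S=78.0000. Δ = (V_up−V_dn)/(S_up−S_dn) = (0.0000−5.0000)/(99.8400−57.7200) = -0.1187. V = [p*·0.0000 + (1−p*)·5.0000]/1.03 = 2.2474. B = V − Δ·S = 11.5067.
Sanity check at the root: Δ(0,0)·S0 + B(0,0) reproduces V0 = 2.2474.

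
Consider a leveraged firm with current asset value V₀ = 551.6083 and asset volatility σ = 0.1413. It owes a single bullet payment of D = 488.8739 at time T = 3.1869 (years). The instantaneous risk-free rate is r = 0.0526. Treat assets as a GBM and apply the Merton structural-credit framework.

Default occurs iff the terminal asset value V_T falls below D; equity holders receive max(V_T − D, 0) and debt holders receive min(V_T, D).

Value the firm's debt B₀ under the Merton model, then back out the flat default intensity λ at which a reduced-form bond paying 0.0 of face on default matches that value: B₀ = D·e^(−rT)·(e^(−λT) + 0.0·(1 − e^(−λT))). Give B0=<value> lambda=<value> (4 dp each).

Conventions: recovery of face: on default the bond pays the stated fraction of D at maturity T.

B0=405.8796 lambda=0.0058

Work the structural quantities from V₀ = 551.6083 against face 488.8739:
d₁ = [ln(V₀/D) + (r + σ²/2)T] / (σ√T)
   = [ln(551.6083/488.8739) + (0.0526 + 0.5·0.1413²)·3.1869] / (0.1413·√3.1869)
   = [0.120734 + 0.199445] / 0.252247 = 1.269306
d₂ = d₁ − σ√T = 1.269306 − 0.252247 = 1.017059
N(d₁) = 0.897834,  N(d₂) = 0.845437,  e^(−rT) = 0.845666
E₀ = V₀·N(d₁) − D·e^(−rT)·N(d₂)
   = 551.6083·0.897834 − 488.8739·0.845666·0.845437 = 145.728664
B₀ = V₀ − E₀ = 551.6083 − 145.728664 = 405.879636
e^(−λT) = (B₀·e^(rT)/D − 0)/(1 − 0) = (405.8796·1.182500/488.8739 − 0)/1 = 0.98175148
λ = −ln(0.98175148)/3.1869 = 0.005779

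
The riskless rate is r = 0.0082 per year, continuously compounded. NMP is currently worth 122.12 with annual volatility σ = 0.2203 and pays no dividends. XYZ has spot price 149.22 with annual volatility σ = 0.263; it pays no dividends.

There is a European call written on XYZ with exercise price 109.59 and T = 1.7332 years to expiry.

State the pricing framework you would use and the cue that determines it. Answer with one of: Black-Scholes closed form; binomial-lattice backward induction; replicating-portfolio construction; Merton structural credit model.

Key observation: with XYZ following a GBM at constant σ and r, the European call struck at 109.59 prices in closed form — nothing here needs a stepwise model or a balance sheet.

framework: Black-Scholes closed form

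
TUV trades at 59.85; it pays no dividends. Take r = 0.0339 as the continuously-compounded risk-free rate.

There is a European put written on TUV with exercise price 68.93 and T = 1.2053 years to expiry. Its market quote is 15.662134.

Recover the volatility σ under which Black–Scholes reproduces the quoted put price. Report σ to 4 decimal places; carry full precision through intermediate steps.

At σ = 0.4485 the Black–Scholes value reproduces the quote:
σ√T = 0.4485·√1.2053 = 0.492391
d₁ = (ln(S/K) + (r+σ²/2)T) / (σ√T) = (ln(59.85/68.93) + (0.0339+0.4485²/2)·1.2053) / 0.492391 = (-0.141250 + 0.162084) / 0.492391 = 0.042312
d₂ = d₁ − σ√T = 0.042312 − 0.492391 = -0.450079
e^{−rT} = 0.959964
N(−d₁) = 0.483125,  N(−d₂) = 0.673673
V = K·e^{−rT}·N(−d₂) − S·N(−d₁) = 44.577166 − 28.915032 = 15.662134 (matching the quote); vega is positive throughout, so no other σ reproduces this price

sigma = 0.4485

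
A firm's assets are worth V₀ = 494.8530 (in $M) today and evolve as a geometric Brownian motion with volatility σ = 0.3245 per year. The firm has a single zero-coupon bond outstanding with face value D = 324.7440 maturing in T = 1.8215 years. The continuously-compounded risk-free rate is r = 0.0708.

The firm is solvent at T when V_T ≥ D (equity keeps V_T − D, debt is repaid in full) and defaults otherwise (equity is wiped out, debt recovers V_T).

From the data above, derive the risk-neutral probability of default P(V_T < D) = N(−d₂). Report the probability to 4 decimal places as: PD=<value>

Equity is a call on the firm's assets struck at D = 324.7440:
d₁ = [ln(V₀/D) + (r + σ²/2)T] / (σ√T)
   = [ln(494.8530/324.7440) + (0.0708 + 0.5·0.3245²)·1.8215] / (0.3245·√1.8215)
   = [0.421224 + 0.224864] / 0.437955 = 1.475239
d₂ = d₁ − σ√T = 1.475239 − 0.437955 = 1.037284
risk-neutral PD = N(−d₂) = N(-1.037284) = 0.149802

PD=0.1498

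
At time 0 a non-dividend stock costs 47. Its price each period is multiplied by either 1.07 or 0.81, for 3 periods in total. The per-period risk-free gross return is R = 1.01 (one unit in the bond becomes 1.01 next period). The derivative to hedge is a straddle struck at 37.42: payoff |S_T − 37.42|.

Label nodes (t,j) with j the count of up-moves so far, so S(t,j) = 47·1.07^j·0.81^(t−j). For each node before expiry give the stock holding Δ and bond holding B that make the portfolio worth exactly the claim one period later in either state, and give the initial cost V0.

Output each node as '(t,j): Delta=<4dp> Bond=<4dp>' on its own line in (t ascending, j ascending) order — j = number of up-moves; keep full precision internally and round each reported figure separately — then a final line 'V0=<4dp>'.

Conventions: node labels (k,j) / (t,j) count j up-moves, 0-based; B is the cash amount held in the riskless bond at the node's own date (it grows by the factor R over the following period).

Under the risk-neutral measure, an up-move has probability p* = (R−d)/(u−d) = 0.7692 and values discount at R = 1.01.
Expiry values: V(3,0)=12.4423, V(3,1)=4.4247, V(3,2)=6.1663, V(3,3)=20.1570
Node (2,0) S=30.8367: V=(p*·4.4247+(1−p*)·12.4423)/1.01=6.2128; Δ=(4.4247−12.4423)/(32.9953−24.9777)=-1.0000; B=V−Δ·S=37.0495
Node (2,1) S=40.7349: V=(p*·6.1663+(1−p*)·4.4247)/1.01=5.7074; Δ=(6.1663−4.4247)/(43.5863−32.9953)=0.1644; B=V−Δ·S=-0.9911
Node (2,2) S=53.8103: V=(p*·20.1570+(1−p*)·6.1663)/1.01=16.7608; Δ=(20.1570−6.1663)/(57.5770−43.5863)=1.0000; B=V−Δ·S=-37.0495
Node (1,0) S=38.0700: V=(p*·5.7074+(1−p*)·6.2128)/1.01=5.7663; Δ=(5.7074−6.2128)/(40.7349−30.8367)=-0.0511; B=V−Δ·S=7.7104
Node (1,1) S=50.2900: V=(p*·16.7608+(1−p*)·5.7074)/1.01=14.0693; Δ=(16.7608−5.7074)/(53.8103−40.7349)=0.8454; B=V−Δ·S=-28.4439
Node (0,0) S=47.0000: V=(p*·14.0693+(1−p*)·5.7663)/1.01=12.0329; Δ=(14.0693−5.7663)/(50.2900−38.0700)=0.6795; B=V−Δ·S=-19.9016
Check: Δ(0,0)·S0 + B(0,0) = 12.0329 = V0.

(0,0): Delta=0.6795 Bond=-19.9016
(1,0): Delta=-0.0511 Bond=7.7104
(1,1): Delta=0.8454 Bond=-28.4439
(2,0): Delta=-1.0000 Bond=37.0495
(2,1): Delta=0.1644 Bond=-0.9911
(2,2): Delta=1.0000 Bond=-37.0495
V0=12.0329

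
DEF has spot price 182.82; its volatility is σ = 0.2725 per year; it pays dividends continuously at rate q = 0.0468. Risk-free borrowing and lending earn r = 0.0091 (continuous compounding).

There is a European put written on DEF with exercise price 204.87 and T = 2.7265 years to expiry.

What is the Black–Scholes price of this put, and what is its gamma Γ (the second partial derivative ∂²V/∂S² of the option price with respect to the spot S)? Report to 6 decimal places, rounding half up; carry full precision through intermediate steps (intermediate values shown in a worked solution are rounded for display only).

σ√T = 0.2725·√2.7265 = 0.449955
d₁ = (ln(S/K) + (r−q+σ²/2)T) / (σ√T) = (ln(182.82/204.87) + (0.0091−0.0468+0.2725²/2)·2.7265) / 0.449955 = (-0.113874 − 0.001559) / 0.449955 = -0.256543
d₂ = d₁ − σ√T = -0.256543 − 0.449955 = -0.706498
e^{−rT} = 0.975494
e^{−qT} = 0.880205
N(−d₁) = 0.601234,  N(−d₂) = 0.760061
Put price V = K·e^{−rT}·N(−d₂) − S·e^{−qT}·N(−d₁) = 151.897748 − 96.750069 = 55.147679
φ(d₁) = (1/√(2π))·e^{−d₁²/2} = 0.386028
Γ = e^{−qT}·φ(d₁) / (S·σ·√T) = 0.004131

price = 55.147679
Γ = 0.004131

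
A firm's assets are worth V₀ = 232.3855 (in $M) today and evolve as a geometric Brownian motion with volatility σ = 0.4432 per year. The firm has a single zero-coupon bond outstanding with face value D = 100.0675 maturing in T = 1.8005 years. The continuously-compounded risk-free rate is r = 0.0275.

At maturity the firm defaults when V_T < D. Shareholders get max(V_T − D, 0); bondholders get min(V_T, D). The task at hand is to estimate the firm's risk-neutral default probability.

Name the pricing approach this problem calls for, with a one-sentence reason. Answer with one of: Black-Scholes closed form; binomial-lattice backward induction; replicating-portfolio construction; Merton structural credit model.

Key observation: the question is about default risk generated by asset-value dynamics against a debt face of 100.0675 — the structural framework prices exactly that.

framework: Merton structural credit model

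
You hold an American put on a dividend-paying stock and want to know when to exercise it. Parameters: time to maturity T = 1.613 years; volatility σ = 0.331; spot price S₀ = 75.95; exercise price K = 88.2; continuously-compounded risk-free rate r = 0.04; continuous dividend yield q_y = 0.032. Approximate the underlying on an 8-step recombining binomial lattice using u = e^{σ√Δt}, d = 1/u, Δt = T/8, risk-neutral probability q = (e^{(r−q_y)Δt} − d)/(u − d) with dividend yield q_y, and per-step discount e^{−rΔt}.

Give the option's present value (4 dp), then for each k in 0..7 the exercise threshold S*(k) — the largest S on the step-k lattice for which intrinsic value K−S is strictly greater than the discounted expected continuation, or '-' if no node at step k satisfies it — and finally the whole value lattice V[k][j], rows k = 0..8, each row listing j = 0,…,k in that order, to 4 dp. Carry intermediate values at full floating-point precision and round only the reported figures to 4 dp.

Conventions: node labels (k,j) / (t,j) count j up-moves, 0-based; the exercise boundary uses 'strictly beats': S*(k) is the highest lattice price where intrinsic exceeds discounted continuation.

params: Δt=0.20162 u=1.16024 d=0.86189 q=0.46832 e^(-rΔt)=0.99197
t_8 payoffs: 65.0718 57.0658 46.2883 31.7802 12.2500 0.0000 0.0000 0.0000 0.0000
t_7: node(7,0) S=26.8343 payoff=61.3657 vs cont=60.8298 → 61.3657 [stop]  node(7,1) S=36.1232 payoff=52.0768 vs cont=51.6006 → 52.0768 [stop]  node(7,2) S=48.6276 payoff=39.5724 vs cont=39.1766 → 39.5724 [stop]  node(7,3) S=65.4605 payoff=22.7395 vs cont=22.4520 → 22.7395 [stop]  node(7,4) S=88.1203 payoff=0.0797 vs cont=6.4607 → 6.4607 [wait]  node(7,5) S=118.6240 payoff=0.0000 vs cont=0.0000 → 0.0000 [wait]  node(7,6) S=159.6868 payoff=0.0000 vs cont=0.0000 → 0.0000 [wait]  node(7,7) S=214.9639 payoff=0.0000 vs cont=0.0000 → 0.0000 [wait]  ⇒ S*(7)=65.4605
t_6: node(6,0) S=31.1342 payoff=57.0658 vs cont=56.5575 → 57.0658 [stop]  node(6,1) S=41.9117 payoff=46.2883 vs cont=45.8494 → 46.2883 [stop]  node(6,2) S=56.4198 payoff=31.7802 vs cont=31.4346 → 31.7802 [stop]  node(6,3) S=75.9500 payoff=12.2500 vs cont=14.9944 → 14.9944 [wait]  node(6,4) S=102.2408 payoff=0.0000 vs cont=3.4074 → 3.4074 [wait]  node(6,5) S=137.6324 payoff=0.0000 vs cont=0.0000 → 0.0000 [wait]  node(6,6) S=185.2752 payoff=0.0000 vs cont=0.0000 → 0.0000 [wait]  ⇒ S*(6)=56.4198
t_5: node(5,0) S=36.1232 payoff=52.0768 vs cont=51.6006 → 52.0768 [stop]  node(5,1) S=48.6276 payoff=39.5724 vs cont=39.1766 → 39.5724 [stop]  node(5,2) S=65.4605 payoff=22.7395 vs cont=23.7269 → 23.7269 [wait]  node(5,3) S=88.1203 payoff=0.0797 vs cont=9.4911 → 9.4911 [wait]  node(5,4) S=118.6240 payoff=0.0000 vs cont=1.7971 → 1.7971 [wait]  node(5,5) S=159.6868 payoff=0.0000 vs cont=0.0000 → 0.0000 [wait]  ⇒ S*(5)=48.6276
t_4: node(4,0) S=41.9117 payoff=46.2883 vs cont=45.8494 → 46.2883 [stop]  node(4,1) S=56.4198 payoff=31.7802 vs cont=31.8933 → 31.8933 [wait]  node(4,2) S=75.9500 payoff=12.2500 vs cont=16.9229 → 16.9229 [wait]  node(4,3) S=102.2408 payoff=0.0000 vs cont=5.8405 → 5.8405 [wait]  node(4,4) S=137.6324 payoff=0.0000 vs cont=0.9478 → 0.9478 [wait]  ⇒ S*(4)=41.9117
t_3: node(3,0) S=48.6276 payoff=39.5724 vs cont=39.2292 → 39.5724 [stop]  node(3,1) S=65.4605 payoff=22.7395 vs cont=24.6825 → 24.6825 [wait]  node(3,2) S=88.1203 payoff=0.0797 vs cont=11.6386 → 11.6386 [wait]  node(3,3) S=118.6240 payoff=0.0000 vs cont=3.5207 → 3.5207 [wait]  ⇒ S*(3)=48.6276
t_2: node(2,0) S=56.4198 payoff=31.7802 vs cont=32.3373 → 32.3373 [wait]  node(2,1) S=75.9500 payoff=12.2500 vs cont=18.4245 → 18.4245 [wait]  node(2,2) S=102.2408 payoff=0.0000 vs cont=7.7738 → 7.7738 [wait]  ⇒ S*(2)=-
t_1: node(1,0) S=65.4605 payoff=22.7395 vs cont=25.6142 → 25.6142 [wait]  node(1,1) S=88.1203 payoff=0.0797 vs cont=13.3286 → 13.3286 [wait]  ⇒ S*(1)=-
t_0: node(0,0) S=75.9500 payoff=12.2500 vs cont=19.7011 → 19.7011 [wait]  ⇒ S*(0)=-

price = 19.7011
boundary = - - - 48.6276 41.9117 48.6276 56.4198 65.4605
tree:
19.7011
25.6142 13.3286
32.3373 18.4245 7.7738
39.5724 24.6825 11.6386 3.5207
46.2883 31.8933 16.9229 5.8405 0.9478
52.0768 39.5724 23.7269 9.4911 1.7971 0.0000
57.0658 46.2883 31.7802 14.9944 3.4074 0.0000 0.0000
61.3657 52.0768 39.5724 22.7395 6.4607 0.0000 0.0000 0.0000
65.0718 57.0658 46.2883 31.7802 12.2500 0.0000 0.0000 0.0000 0.0000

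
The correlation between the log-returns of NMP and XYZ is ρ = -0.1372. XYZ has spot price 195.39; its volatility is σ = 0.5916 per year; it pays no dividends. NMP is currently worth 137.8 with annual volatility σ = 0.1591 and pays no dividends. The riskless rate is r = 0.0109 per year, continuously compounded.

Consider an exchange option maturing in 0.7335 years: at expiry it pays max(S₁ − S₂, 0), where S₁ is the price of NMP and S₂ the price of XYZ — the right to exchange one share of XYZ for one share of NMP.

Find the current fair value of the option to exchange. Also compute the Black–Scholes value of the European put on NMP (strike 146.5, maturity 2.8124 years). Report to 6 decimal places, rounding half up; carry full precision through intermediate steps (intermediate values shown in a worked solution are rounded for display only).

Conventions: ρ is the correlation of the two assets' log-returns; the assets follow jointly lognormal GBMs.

σ_eff = √(σ₁² + σ₂² − 2ρσ₁σ₂) = √(0.1591² + 0.5916² − 2·-0.1372·0.1591·0.5916) = 0.633349
d₁ = (ln(S₁/S₂) + (q₂ − q₁ + σ_eff²/2)T) / (σ_eff√T) = (ln(137.8/195.39) + (0.0 − 0.0 + 0.200565)·0.7335) / 0.542429 = -0.372545
d₂ = d₁ − σ_eff√T = -0.372545 − 0.542429 = -0.914975
N(d₁) = 0.354743,  N(d₂) = 0.180103
V = S₁·e^{−q₁T}·N(d₁) − S₂·e^{−q₂T}·N(d₂) = 48.883648 − 35.190228 = 13.693420
[vanilla: NMP put K=146.5]
σ√T = 0.1591·√2.8124 = 0.266814
d₁ = (ln(S/K) + (r+σ²/2)T) / (σ√T) = (ln(137.8/146.5) + (0.0109+0.1591²/2)·2.8124) / 0.266814 = (-0.061222 + 0.066250) / 0.266814 = 0.018844
d₂ = d₁ − σ√T = 0.018844 − 0.266814 = -0.247970
e^{−rT} = 0.969810
N(−d₁) = 0.492483,  N(−d₂) = 0.597921
price = K·e^{−rT}·N(−d₂) − S·N(−d₁) = 84.950922 − 67.864102 = 17.086820

exchange price = 13.693420
price(NMP put K=146.5) = 17.086820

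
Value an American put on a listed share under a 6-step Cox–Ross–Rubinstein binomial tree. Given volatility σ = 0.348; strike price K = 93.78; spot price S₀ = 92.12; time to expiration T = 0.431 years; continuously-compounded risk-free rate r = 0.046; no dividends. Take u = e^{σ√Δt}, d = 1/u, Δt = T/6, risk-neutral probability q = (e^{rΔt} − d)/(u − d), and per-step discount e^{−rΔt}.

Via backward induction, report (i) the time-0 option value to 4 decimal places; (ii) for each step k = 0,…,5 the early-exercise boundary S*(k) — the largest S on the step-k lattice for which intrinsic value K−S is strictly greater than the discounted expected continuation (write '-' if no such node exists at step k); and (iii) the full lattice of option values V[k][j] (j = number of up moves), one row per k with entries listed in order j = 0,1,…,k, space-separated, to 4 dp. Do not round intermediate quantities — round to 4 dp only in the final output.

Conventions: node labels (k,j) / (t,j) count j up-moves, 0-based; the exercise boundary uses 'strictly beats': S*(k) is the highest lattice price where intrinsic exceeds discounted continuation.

price = 8.4621
boundary = - - - 69.6360 76.4435 83.9165
tree:
8.4621
12.4961 4.3937
17.7787 7.1779 1.5762
24.1440 11.3886 2.9201 0.2124
30.3452 17.3365 5.3826 0.4215 0.0000
35.9943 24.1440 9.8635 0.8365 0.0000 0.0000
41.1402 30.3452 17.3365 1.6600 0.0000 0.0000 0.0000

params: Δt=0.07183 u=1.09776 d=0.91095 q=0.49442 e^(-rΔt)=0.99670
t_6 payoffs: 41.1402 30.3452 17.3365 1.6600 0.0000 0.0000 0.0000
t_5: node(5,0) S=57.7857 payoff=35.9943 vs cont=35.6849 → 35.9943 [stop]  node(5,1) S=69.6360 payoff=24.1440 vs cont=23.8346 → 24.1440 [stop]  node(5,2) S=83.9165 payoff=9.8635 vs cont=9.5542 → 9.8635 [stop]  node(5,3) S=101.1255 payoff=0.0000 vs cont=0.8365 → 0.8365 [wait]  node(5,4) S=121.8636 payoff=0.0000 vs cont=0.0000 → 0.0000 [wait]  node(5,5) S=146.8545 payoff=0.0000 vs cont=0.0000 → 0.0000 [wait]  ⇒ S*(5)=83.9165
t_4: node(4,0) S=63.4348 payoff=30.3452 vs cont=30.0359 → 30.3452 [stop]  node(4,1) S=76.4435 payoff=17.3365 vs cont=17.0271 → 17.3365 [stop]  node(4,2) S=92.1200 payoff=1.6600 vs cont=5.3826 → 5.3826 [wait]  node(4,3) S=111.0113 payoff=0.0000 vs cont=0.4215 → 0.4215 [wait]  node(4,4) S=133.7767 payoff=0.0000 vs cont=0.0000 → 0.0000 [wait]  ⇒ S*(4)=76.4435
t_3: node(3,0) S=69.6360 payoff=24.1440 vs cont=23.8346 → 24.1440 [stop]  node(3,1) S=83.9165 payoff=9.8635 vs cont=11.3886 → 11.3886 [wait]  node(3,2) S=101.1255 payoff=0.0000 vs cont=2.9201 → 2.9201 [wait]  node(3,3) S=121.8636 payoff=0.0000 vs cont=0.2124 → 0.2124 [wait]  ⇒ S*(3)=69.6360
t_2: node(2,0) S=76.4435 payoff=17.3365 vs cont=17.7787 → 17.7787 [wait]  node(2,1) S=92.1200 payoff=1.6600 vs cont=7.1779 → 7.1779 [wait]  node(2,2) S=111.0113 payoff=0.0000 vs cont=1.5762 → 1.5762 [wait]  ⇒ S*(2)=-
t_1: node(1,0) S=83.9165 payoff=9.8635 vs cont=12.4961 → 12.4961 [wait]  node(1,1) S=101.1255 payoff=0.0000 vs cont=4.3937 → 4.3937 [wait]  ⇒ S*(1)=-
t_0: node(0,0) S=92.1200 payoff=1.6600 vs cont=8.4621 → 8.4621 [wait]  ⇒ S*(0)=-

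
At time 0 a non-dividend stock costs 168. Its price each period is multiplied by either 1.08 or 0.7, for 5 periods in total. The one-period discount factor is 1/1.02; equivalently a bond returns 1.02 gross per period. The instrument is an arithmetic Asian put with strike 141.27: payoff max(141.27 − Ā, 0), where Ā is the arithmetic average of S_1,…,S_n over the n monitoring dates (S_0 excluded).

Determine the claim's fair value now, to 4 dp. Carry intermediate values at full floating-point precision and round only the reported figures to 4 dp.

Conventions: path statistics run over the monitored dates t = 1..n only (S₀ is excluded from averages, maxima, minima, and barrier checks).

price = 3.4295

With p* = (R−d)/(u−d) = 0.8421, sum probability × payoff across the paths and divide by R^5.
Enumerate all 2^5 = 32 price paths (U = up ×1.08, D = down ×0.7); each path with k up-moves has probability p*^k·(1−p*)^(5−k).
DDDDD: Ā=65.2233, payoff=76.0467, prob=0.000098
UDDDD: Ā=100.6303, payoff=40.6397, prob=0.000523
DUDDD: Ā=87.8623, payoff=53.4077, prob=0.000523
UUDDD: Ā=135.5589, payoff=5.7111, prob=0.002791
DDUDD: Ā=78.9247, payoff=62.3453, prob=0.000523
UDUDD: Ā=121.7695, payoff=19.5005, prob=0.002791
DUUDD: Ā=109.0015, payoff=32.2685, prob=0.002791
UUUDD: Ā=168.1737, payoff=0.0000, prob=0.014888
DDDUD: Ā=72.6683, payoff=68.6017, prob=0.000523
UDDUD: Ā=112.1169, payoff=29.1531, prob=0.002791
DUDUD: Ā=99.3489, payoff=41.9211, prob=0.002791
UUDUD: Ā=153.2811, payoff=0.0000, prob=0.014888
DDUUD: Ā=90.4113, payoff=50.8587, prob=0.002791
UDUUD: Ā=139.4917, payoff=1.7783, prob=0.014888
DUUUD: Ā=126.7237, payoff=14.5463, prob=0.014888
UUUUD: Ā=195.5165, payoff=0.0000, prob=0.079402
DDDDU: Ā=68.2889, payoff=72.9811, prob=0.000523
UDDDU: Ā=105.3600, payoff=35.9100, prob=0.002791
DUDDU: Ā=92.5920, payoff=48.6780, prob=0.002791
UUDDU: Ā=142.8563, payoff=0.0000, prob=0.014888
DDUDU: Ā=83.6544, payoff=57.6156, prob=0.002791
UDUDU: Ā=129.0668, payoff=12.2032, prob=0.014888
DUUDU: Ā=116.2988, payoff=24.9712, prob=0.014888
UUUDU: Ā=179.4325, payoff=0.0000, prob=0.079402
DDDUU: Ā=77.3981, payoff=63.8719, prob=0.002791
UDDUU: Ā=119.4142, payoff=21.8558, prob=0.014888
DUDUU: Ā=106.6462, payoff=34.6238, prob=0.014888
UUDUU: Ā=164.5399, payoff=0.0000, prob=0.079402
DDUUU: Ā=97.7086, payoff=43.5614, prob=0.014888
UDUUU: Ā=150.7505, payoff=0.0000, prob=0.079402
DUUUU: Ā=137.9825, payoff=3.2875, prob=0.079402
UUUUU: Ā=212.8872, payoff=0.0000, prob=0.423479
Price = Σ prob·payoff / R^5 = 3.786443 / 1.104081 = 3.4295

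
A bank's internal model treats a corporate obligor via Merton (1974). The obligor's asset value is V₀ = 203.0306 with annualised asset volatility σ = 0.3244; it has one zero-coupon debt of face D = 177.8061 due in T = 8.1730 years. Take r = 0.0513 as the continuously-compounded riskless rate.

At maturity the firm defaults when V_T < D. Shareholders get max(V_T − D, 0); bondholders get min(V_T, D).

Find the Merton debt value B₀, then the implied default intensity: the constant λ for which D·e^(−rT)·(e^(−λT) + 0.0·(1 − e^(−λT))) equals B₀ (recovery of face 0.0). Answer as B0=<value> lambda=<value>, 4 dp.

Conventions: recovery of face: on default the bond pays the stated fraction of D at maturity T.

With assets at 203.0306 and a single debt payment of 177.8061 at 8.1730 years:
d₁ = [ln(V₀/D) + (r + σ²/2)T] / (σ√T)
   = [ln(203.0306/177.8061) + (0.0513 + 0.5·0.3244²)·8.1730] / (0.3244·√8.1730)
   = [0.132663 + 0.849319] / 0.927410 = 1.058844
d₂ = d₁ − σ√T = 1.058844 − 0.927410 = 0.131435
N(d₁) = 0.855165,  N(d₂) = 0.552284,  e^(−rT) = 0.657523
E₀ = V₀·N(d₁) − D·e^(−rT)·N(d₂)
   = 203.0306·0.855165 − 177.8061·0.657523·0.552284 = 109.056113
B₀ = V₀ − E₀ = 203.0306 − 109.056113 = 93.974487
e^(−λT) = (B₀·e^(rT)/D − 0)/(1 − 0) = (93.9745·1.520858/177.8061 − 0)/1 = 0.80380766
λ = −ln(0.80380766)/8.1730 = 0.026722

B0=93.9745 lambda=0.0267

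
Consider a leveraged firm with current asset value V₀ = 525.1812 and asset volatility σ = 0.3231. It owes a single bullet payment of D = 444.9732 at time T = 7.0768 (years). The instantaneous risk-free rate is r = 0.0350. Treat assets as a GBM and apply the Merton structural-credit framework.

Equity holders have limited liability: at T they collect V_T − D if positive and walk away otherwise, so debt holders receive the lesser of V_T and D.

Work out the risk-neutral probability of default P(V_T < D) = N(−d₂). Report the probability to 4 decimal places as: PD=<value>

PD=0.4796

Apply the equity-as-call identities (strike 444.9732, horizon 7.0768 years):
d₁ = [ln(V₀/D) + (r + σ²/2)T] / (σ√T)
   = [ln(525.1812/444.9732) + (0.0350 + 0.5·0.3231²)·7.0768] / (0.3231·√7.0768)
   = [0.165729 + 0.617074] / 0.859519 = 0.910746
d₂ = d₁ − σ√T = 0.910746 − 0.859519 = 0.051227
risk-neutral PD = N(−d₂) = N(-0.051227) = 0.479572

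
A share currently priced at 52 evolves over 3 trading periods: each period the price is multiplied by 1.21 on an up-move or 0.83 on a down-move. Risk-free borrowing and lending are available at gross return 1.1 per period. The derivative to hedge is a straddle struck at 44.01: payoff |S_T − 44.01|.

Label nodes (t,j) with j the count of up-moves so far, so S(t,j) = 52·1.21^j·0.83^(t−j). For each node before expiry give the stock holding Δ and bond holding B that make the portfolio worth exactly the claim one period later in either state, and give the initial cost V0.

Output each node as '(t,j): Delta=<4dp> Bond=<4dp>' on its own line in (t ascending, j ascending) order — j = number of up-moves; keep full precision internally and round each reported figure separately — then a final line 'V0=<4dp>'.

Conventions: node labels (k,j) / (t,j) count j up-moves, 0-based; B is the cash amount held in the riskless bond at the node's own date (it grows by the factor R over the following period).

The replicating-portfolio and risk-neutral prices coincide; use p* = (1.1−0.83)/(1.21−0.83) = 0.7105 for the latter.
At maturity the claim pays: V(3,0)=14.2771, V(3,1)=0.6644, V(3,2)=19.1806, V(3,3)=48.1112
(2,0): S=35.8228. Δ = (V_up−V_dn)/(S_up−S_dn) = (0.6644−14.2771)/(43.3456−29.7329) = -1.0000. V = [p*·0.6644 + (1−p*)·14.2771]/1.1 = 4.1863. B = V − Δ·S = 40.0091.
(2,1): S=52.2236. Δ = (V_up−V_dn)/(S_up−S_dn) = (19.1806−0.6644)/(63.1906−43.3456) = 0.9330. V = [p*·19.1806 + (1−p*)·0.6644]/1.1 = 12.5642. B = V − Δ·S = -36.1625.
(2,2): S=76.1332. Δ = (V_up−V_dn)/(S_up−S_dn) = (48.1112−19.1806)/(92.1212−63.1906) = 1.0000. V = [p*·48.1112 + (1−p*)·19.1806]/1.1 = 36.1241. B = V − Δ·S = -40.0091.
(1,0): S=43.1600. Δ = (V_up−V_dn)/(S_up−S_dn) = (12.5642−4.1863)/(52.2236−35.8228) = 0.5108. V = [p*·12.5642 + (1−p*)·4.1863]/1.1 = 9.2173. B = V − Δ·S = -12.8298.
(1,1): S=62.9200. Δ = (V_up−V_dn)/(S_up−S_dn) = (36.1241−12.5642)/(76.1332−52.2236) = 0.9854. V = [p*·36.1241 + (1−p*)·12.5642]/1.1 = 26.6401. B = V − Δ·S = -35.3596.
(0,0): S=52.0000. Δ = (V_up−V_dn)/(S_up−S_dn) = (26.6401−9.2173)/(62.9200−43.1600) = 0.8817. V = [p*·26.6401 + (1−p*)·9.2173]/1.1 = 19.6333. B = V − Δ·S = -26.2162.
Check: Δ(0,0)·S0 + B(0,0) = 19.6333 = V0.

(0,0): Delta=0.8817 Bond=-26.2162
(1,0): Delta=0.5108 Bond=-12.8298
(1,1): Delta=0.9854 Bond=-35.3596
(2,0): Delta=-1.0000 Bond=40.0091
(2,1): Delta=0.9330 Bond=-36.1625
(2,2): Delta=1.0000 Bond=-40.0091
V0=19.6333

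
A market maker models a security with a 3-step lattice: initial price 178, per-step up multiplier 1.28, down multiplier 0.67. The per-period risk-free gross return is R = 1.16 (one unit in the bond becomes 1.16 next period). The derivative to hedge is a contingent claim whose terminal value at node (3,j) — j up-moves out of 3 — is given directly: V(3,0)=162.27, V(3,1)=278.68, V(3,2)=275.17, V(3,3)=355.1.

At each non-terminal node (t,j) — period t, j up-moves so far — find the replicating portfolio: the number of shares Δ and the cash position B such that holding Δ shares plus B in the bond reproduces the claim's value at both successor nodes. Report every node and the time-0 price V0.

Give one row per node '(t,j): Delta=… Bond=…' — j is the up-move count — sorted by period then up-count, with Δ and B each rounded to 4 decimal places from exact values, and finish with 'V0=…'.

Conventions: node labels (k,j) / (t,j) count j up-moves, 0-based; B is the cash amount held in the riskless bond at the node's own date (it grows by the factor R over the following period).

No-arbitrage ⇒ martingale measure with p* = (R−d)/(u−d) = 0.8033.
Payoffs at expiry: V(3,0)=162.2700, V(3,1)=278.6800, V(3,2)=275.1700, V(3,3)=355.1000
(2,0): S=79.9042. Δ = (V_up−V_dn)/(S_up−S_dn) = (278.6800−162.2700)/(102.2774−53.5358) = 2.3883. V = [p*·278.6800 + (1−p*)·162.2700]/1.16 = 220.4997. B = V − Δ·S = 29.6637.
(2,1): S=152.6528. Δ = (V_up−V_dn)/(S_up−S_dn) = (275.1700−278.6800)/(195.3956−102.2774) = -0.0377. V = [p*·275.1700 + (1−p*)·278.6800]/1.16 = 237.8108. B = V − Δ·S = 243.5649.
(2,2): S=291.6352. Δ = (V_up−V_dn)/(S_up−S_dn) = (355.1000−275.1700)/(373.2931−195.3956) = 0.4493. V = [p*·355.1000 + (1−p*)·275.1700]/1.16 = 292.5656. B = V − Δ·S = 161.5328.
(1,0): S=119.2600. Δ = (V_up−V_dn)/(S_up−S_dn) = (237.8108−220.4997)/(152.6528−79.9042) = 0.2380. V = [p*·237.8108 + (1−p*)·220.4997]/1.16 = 202.0735. B = V − Δ·S = 173.6948.
(1,1): S=227.8400. Δ = (V_up−V_dn)/(S_up−S_dn) = (292.5656−237.8108)/(291.6352−152.6528) = 0.3940. V = [p*·292.5656 + (1−p*)·237.8108]/1.16 = 242.9260. B = V − Δ·S = 153.1640.
(0,0): S=178.0000. Δ = (V_up−V_dn)/(S_up−S_dn) = (242.9260−202.0735)/(227.8400−119.2600) = 0.3762. V = [p*·242.9260 + (1−p*)·202.0735]/1.16 = 202.4909. B = V − Δ·S = 135.5197.
Verification: the root portfolio costs Δ(0,0)·S0 + B(0,0) = 202.4909, matching V0.

(0,0): Delta=0.3762 Bond=135.5197
(1,0): Delta=0.2380 Bond=173.6948
(1,1): Delta=0.3940 Bond=153.1640
(2,0): Delta=2.3883 Bond=29.6637
(2,1): Delta=-0.0377 Bond=243.5649
(2,2): Delta=0.4493 Bond=161.5328
V0=202.4909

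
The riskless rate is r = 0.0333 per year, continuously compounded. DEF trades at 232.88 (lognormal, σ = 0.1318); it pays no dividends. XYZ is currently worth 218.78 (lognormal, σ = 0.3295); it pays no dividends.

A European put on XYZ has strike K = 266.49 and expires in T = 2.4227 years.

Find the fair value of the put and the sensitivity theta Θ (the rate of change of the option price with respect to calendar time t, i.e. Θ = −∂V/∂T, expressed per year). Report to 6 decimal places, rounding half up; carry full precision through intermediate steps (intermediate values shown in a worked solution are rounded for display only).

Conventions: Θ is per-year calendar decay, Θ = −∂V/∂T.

price = 61.724649
Θ = -3.620853

σ√T = 0.3295·√2.4227 = 0.512868
d₁ = (ln(S/K) + (r+σ²/2)T) / (σ√T) = (ln(218.78/266.49) + (0.0333+0.3295²/2)·2.4227) / 0.512868 = (-0.197270 + 0.212192) / 0.512868 = 0.029096
d₂ = d₁ − σ√T = 0.029096 − 0.512868 = -0.483772
e^{−rT} = 0.922493
N(−d₁) = 0.488394,  N(−d₂) = 0.685726
Put price V = K·e^{−rT}·N(−d₂) − S·N(−d₁) = 168.575486 − 106.850838 = 61.724649
φ(d₁) = (1/√(2π))·e^{−d₁²/2} = 0.398773
Θ = −S·φ(d₁)·σ/(2√T) + r·K·e^{−rT}·N(−d₂) = −9.234416 + 5.613564 = -3.620853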